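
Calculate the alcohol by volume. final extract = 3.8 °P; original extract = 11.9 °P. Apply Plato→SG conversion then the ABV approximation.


SG = 259/(259 − P);  ABV = (OG − FG)·131.25
OG = 259/(259 − 11.9) = 1.0482
FG = 259/(259 − 3.8) = 1.0149
ABV = (1.0482 − 1.0149)·131.25

4.3665 % ABV


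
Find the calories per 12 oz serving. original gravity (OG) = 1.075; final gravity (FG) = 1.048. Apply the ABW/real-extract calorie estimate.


ABW = (OG−FG)·131.25·0.79/FG;  °P = 259 − 259/SG (for OG→OE and FG→AE);  RE = 0.1808·OE + 0.8192·AE;  Cal = (6.9·ABW + 4·(RE−0.1))·FG·3.55
ABW = (1.075 − 1.048)·131.25·0.79/1.048 = 2.6713
OE = 259 − 259/1.075 = 18.0698 °P
AE = 259 − 259/1.048 = 11.8626 °P
RE = 0.1808·18.0698 + 0.8192·11.8626 = 12.9849 °P
Cal = (6.9·2.6713 + 4·(12.9849−0.1))·1.048·3.55

260.3225 kcal


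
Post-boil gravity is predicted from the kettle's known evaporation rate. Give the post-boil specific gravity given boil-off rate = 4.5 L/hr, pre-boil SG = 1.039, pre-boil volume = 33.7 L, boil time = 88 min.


V_post = V_pre − rate·(t/60);  SG_post = 1 + (SG_pre−1)·V_pre/V_post
V_post = 33.7 − 4.5·(88/60) = 27.1000
SG_post = 1 + (1.039 − 1)·33.7/27.1000

1.0485


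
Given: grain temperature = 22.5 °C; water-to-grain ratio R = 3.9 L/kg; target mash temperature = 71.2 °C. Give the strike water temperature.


T_strike = (0.41/R)·(T_mash − T_grain) + T_mash
T_strike = (0.41/3.9)·(71.2 − 22.5) + 71.2

76.3197 °C


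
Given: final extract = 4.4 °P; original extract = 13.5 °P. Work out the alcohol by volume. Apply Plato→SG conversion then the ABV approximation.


SG = 259/(259 − P);  ABV = (OG − FG)·131.25
OG = 259/(259 − 13.5) = 1.0550
FG = 259/(259 − 4.4) = 1.0173
ABV = (1.0550 − 1.0173)·131.25

4.9491 % ABV


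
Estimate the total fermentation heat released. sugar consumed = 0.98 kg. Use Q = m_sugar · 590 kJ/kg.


Q = 0.98 · 590

578.2000 kJ


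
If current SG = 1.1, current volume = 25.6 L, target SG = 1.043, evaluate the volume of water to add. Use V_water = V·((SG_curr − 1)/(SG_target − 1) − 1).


V_water = 25.6·((1.1 − 1)/(1.043 − 1) − 1)

33.9349 L


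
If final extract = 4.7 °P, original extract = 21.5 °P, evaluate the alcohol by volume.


SG = 259/(259 − P);  ABV = (OG − FG)·131.25
OG = 259/(259 − 21.5) = 1.0905
FG = 259/(259 − 4.7) = 1.0185
ABV = (1.0905 − 1.0185)·131.25

9.4558 % ABV


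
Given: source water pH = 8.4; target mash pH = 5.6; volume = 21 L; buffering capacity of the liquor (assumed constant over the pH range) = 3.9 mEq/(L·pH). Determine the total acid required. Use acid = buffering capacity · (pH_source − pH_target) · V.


acid = 3.9 · (8.4 − 5.6) · 21

229.3200 mEq


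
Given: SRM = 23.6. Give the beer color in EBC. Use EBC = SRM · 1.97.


EBC = 23.6 · 1.97

46.4920 EBC


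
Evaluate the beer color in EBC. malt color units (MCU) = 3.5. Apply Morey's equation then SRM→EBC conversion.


SRM = 1.4922·MCU^0.6859;  EBC = SRM·1.97
SRM = 1.4922·3.5^0.6859 = 3.5237
EBC = 3.5237·1.97

6.9418 EBC


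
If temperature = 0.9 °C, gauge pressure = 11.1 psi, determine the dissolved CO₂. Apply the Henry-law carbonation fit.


vols = (P + 14.695)·(0.01821 + 0.09011·e^(−0.04·T))
vols = (11.1 + 14.695)·(0.01821 + 0.09011·e^(−0.04·0.9))

2.7119 volumes


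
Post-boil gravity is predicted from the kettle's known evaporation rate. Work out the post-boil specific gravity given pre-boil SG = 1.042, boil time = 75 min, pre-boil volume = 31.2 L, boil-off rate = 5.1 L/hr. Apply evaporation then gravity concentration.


V_post = V_pre − rate·(t/60);  SG_post = 1 + (SG_pre−1)·V_pre/V_post
V_post = 31.2 − 5.1·(75/60) = 24.8250
SG_post = 1 + (1.042 − 1)·31.2/24.8250

1.0528


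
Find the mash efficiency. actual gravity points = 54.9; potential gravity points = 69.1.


efficiency = actual / potential × 100
efficiency = 54.9 / 69.1 × 100

79.4501 %


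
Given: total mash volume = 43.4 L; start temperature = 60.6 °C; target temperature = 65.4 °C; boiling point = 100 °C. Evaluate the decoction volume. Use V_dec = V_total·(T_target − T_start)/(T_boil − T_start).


V_dec = 43.4·(65.4 − 60.6)/(100 − 60.6)

5.2873 L


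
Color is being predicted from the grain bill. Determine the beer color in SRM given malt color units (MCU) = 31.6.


SRM = 1.4922 · MCU^0.6859
SRM = 1.4922 · 31.6^0.6859

15.9390 SRM


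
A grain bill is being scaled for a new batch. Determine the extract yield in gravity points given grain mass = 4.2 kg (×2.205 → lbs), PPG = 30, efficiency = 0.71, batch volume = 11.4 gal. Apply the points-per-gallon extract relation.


points = lbs × PPG × eff / vol
lbs = 4.2 × 2.205 = 9.2610
points = 9.2610 × 30 × 0.71 / 11.4

17.3034 points


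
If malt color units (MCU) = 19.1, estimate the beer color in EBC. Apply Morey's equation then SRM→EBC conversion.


SRM = 1.4922·MCU^0.6859;  EBC = SRM·1.97
SRM = 1.4922·19.1^0.6859 = 11.2846
EBC = 11.2846·1.97

22.2307 EBC


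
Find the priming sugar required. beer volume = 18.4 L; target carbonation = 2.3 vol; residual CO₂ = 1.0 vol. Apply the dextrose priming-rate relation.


sugar = (target − residual)·4.0·V
sugar = (2.3 − 1.0)·4.0·18.4

95.6800 g


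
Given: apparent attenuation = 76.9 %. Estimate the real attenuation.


RA = AA · 0.8192
RA = 76.9 · 0.8192

62.9965 %


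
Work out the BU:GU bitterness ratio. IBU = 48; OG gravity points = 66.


BU:GU = IBU / OG_points
BU:GU = 48 / 66

0.7273


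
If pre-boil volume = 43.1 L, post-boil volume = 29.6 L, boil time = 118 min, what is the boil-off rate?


rate = (V_pre − V_post) / (t_min/60)
rate = (43.1 − 29.6) / (118/60)

6.8644 L/hr


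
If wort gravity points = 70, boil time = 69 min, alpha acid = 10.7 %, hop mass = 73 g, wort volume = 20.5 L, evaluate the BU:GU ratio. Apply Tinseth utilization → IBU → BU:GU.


U = 1.65·0.000125^(GP/1000)·(1−e^(−0.04t))/4.15;  IBU = (α/100)·m·U·1000/V;  BU:GU = IBU/GP
U = 1.65·0.000125^(70/1000)·(1−e^(−0.04·69))/4.15 = 0.1985
IBU = (10.7/100)·73·0.1985·1000/20.5 = 75.6444
BU:GU = 75.6444/70

1.0806


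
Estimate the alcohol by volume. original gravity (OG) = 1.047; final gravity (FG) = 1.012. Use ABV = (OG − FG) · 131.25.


ABV = (1.047 − 1.012) · 131.25

4.5937 % ABV


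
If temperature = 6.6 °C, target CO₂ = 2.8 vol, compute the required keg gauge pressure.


psi = vols/(0.01821 + 0.09011·e^(−0.04·T)) − 14.695
psi = 2.8/(0.01821 + 0.09011·e^(−0.04·6.6)) − 14.695

17.3372 psi


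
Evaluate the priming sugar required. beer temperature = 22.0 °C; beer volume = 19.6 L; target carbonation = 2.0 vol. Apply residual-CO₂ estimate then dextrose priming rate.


residual = 14.695·(0.01821 + 0.09011·e^(−0.04·T));  sugar = (target − residual)·4.0·V
residual = 14.695·(0.01821 + 0.09011·e^(−0.04·22.0)) = 0.8168
sugar = (2.0 − 0.8168)·4.0·19.6

92.7599 g


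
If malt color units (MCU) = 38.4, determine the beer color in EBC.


SRM = 1.4922·MCU^0.6859;  EBC = SRM·1.97
SRM = 1.4922·38.4^0.6859 = 18.2188
EBC = 18.2188·1.97

35.8910 EBC


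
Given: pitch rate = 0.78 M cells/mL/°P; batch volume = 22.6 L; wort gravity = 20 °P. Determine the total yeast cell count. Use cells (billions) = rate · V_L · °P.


cells = 0.78 · 22.6 · 20

352.5600 billion cells


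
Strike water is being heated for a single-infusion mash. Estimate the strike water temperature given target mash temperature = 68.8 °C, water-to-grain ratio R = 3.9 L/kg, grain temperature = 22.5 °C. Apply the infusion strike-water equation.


T_strike = (0.41/R)·(T_mash − T_grain) + T_mash
T_strike = (0.41/3.9)·(68.8 − 22.5) + 68.8

73.6674 °C


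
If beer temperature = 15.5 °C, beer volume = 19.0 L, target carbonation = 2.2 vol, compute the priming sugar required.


residual = 14.695·(0.01821 + 0.09011·e^(−0.04·T));  sugar = (target − residual)·4.0·V
residual = 14.695·(0.01821 + 0.09011·e^(−0.04·15.5)) = 0.9799
sugar = (2.2 − 0.9799)·4.0·19.0

92.7258 g


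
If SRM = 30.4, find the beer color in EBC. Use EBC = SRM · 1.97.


EBC = 30.4 · 1.97

59.8880 EBC


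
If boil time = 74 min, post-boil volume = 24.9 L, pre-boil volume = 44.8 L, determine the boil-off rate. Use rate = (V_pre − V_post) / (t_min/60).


rate = (44.8 − 24.9) / (74/60)

16.1351 L/hr


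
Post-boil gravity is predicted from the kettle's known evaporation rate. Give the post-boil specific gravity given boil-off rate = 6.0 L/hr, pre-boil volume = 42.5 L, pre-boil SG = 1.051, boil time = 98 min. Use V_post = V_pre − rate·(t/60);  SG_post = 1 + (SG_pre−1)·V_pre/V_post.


V_post = 42.5 − 6.0·(98/60) = 32.7000
SG_post = 1 + (1.051 − 1)·42.5/32.7000

1.0663


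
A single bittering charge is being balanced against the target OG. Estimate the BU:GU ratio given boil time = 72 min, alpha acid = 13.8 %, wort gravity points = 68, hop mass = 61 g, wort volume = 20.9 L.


U = 1.65·0.000125^(GP/1000)·(1−e^(−0.04t))/4.15;  IBU = (α/100)·m·U·1000/V;  BU:GU = IBU/GP
U = 1.65·0.000125^(68/1000)·(1−e^(−0.04·72))/4.15 = 0.2037
IBU = (13.8/100)·61·0.2037·1000/20.9 = 82.0348
BU:GU = 82.0348/68

1.2064


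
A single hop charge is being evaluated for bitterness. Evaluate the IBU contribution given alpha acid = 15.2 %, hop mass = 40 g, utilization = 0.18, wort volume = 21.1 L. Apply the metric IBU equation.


IBU = (α/100)·mass·U·1000 / V
IBU = (15.2/100)·40·0.18·1000 / 21.1

51.8673 IBU


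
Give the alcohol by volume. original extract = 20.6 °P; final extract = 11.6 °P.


SG = 259/(259 − P);  ABV = (OG − FG)·131.25
OG = 259/(259 − 20.6) = 1.0864
FG = 259/(259 − 11.6) = 1.0469
ABV = (1.0864 − 1.0469)·131.25

5.1872 % ABV


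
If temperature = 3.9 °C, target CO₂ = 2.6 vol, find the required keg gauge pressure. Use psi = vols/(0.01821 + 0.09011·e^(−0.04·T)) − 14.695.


psi = 2.6/(0.01821 + 0.09011·e^(−0.04·3.9)) − 14.695

12.5860 psi


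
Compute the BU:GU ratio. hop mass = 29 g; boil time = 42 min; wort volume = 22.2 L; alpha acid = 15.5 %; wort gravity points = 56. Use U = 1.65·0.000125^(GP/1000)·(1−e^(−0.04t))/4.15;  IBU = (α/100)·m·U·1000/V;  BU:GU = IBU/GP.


U = 1.65·0.000125^(56/1000)·(1−e^(−0.04·42))/4.15 = 0.1956
IBU = (15.5/100)·29·0.1956·1000/22.2 = 39.5972
BU:GU = 39.5972/56

0.7071


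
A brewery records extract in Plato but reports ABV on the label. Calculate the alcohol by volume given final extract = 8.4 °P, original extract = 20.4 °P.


SG = 259/(259 − P);  ABV = (OG − FG)·131.25
OG = 259/(259 − 20.4) = 1.0855
FG = 259/(259 − 8.4) = 1.0335
ABV = (1.0855 − 1.0335)·131.25

6.8223 % ABV


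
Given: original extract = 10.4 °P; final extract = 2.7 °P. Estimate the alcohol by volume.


SG = 259/(259 − P);  ABV = (OG − FG)·131.25
OG = 259/(259 − 10.4) = 1.0418
FG = 259/(259 − 2.7) = 1.0105
ABV = (1.0418 − 1.0105)·131.25

4.1081 % ABV


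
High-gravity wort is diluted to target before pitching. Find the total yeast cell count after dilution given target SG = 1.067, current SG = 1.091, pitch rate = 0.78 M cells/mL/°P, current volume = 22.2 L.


V_w = V·((SG_c−1)/(SG_t−1)−1);  °P = 259 − 259/SG_t;  cells = rate·(V+V_w)·°P
V_w = 22.2·((1.091−1)/(1.067−1)−1) = 7.9522
V_final = 22.2 + 7.9522 = 30.1522
°P = 259 − 259/1.067 = 16.2634
cells = 0.78·30.1522·16.2634

382.4937 billion cells


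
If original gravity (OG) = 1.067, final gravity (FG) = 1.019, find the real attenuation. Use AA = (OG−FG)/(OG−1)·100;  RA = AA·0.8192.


AA = (1.067 − 1.019)/(1.067 − 1)·100 = 71.6418
RA = 71.6418·0.8192

58.6890 %


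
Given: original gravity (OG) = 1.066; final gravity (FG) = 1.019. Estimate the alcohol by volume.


ABV = (OG − FG) · 131.25
ABV = (1.066 − 1.019) · 131.25

6.1688 % ABV


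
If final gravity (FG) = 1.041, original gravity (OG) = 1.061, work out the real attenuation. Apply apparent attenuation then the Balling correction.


AA = (OG−FG)/(OG−1)·100;  RA = AA·0.8192
AA = (1.061 − 1.041)/(1.061 − 1)·100 = 32.7869
RA = 32.7869·0.8192

26.8590 %


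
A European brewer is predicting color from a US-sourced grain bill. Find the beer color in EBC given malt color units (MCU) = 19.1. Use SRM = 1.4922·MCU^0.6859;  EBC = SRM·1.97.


SRM = 1.4922·19.1^0.6859 = 11.2846
EBC = 11.2846·1.97

22.2307 EBC


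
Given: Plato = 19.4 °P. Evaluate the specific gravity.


SG = 259/(259 − P)
SG = 259/(259 − 19.4)

1.0810


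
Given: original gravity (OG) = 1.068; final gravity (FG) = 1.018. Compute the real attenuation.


AA = (OG−FG)/(OG−1)·100;  RA = AA·0.8192
AA = (1.068 − 1.018)/(1.068 − 1)·100 = 73.5294
RA = 73.5294·0.8192

60.2353 %


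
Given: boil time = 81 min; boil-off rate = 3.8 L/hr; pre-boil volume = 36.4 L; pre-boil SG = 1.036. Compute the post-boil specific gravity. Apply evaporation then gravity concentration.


V_post = V_pre − rate·(t/60);  SG_post = 1 + (SG_pre−1)·V_pre/V_post
V_post = 36.4 − 3.8·(81/60) = 31.2700
SG_post = 1 + (1.036 − 1)·36.4/31.2700

1.0419


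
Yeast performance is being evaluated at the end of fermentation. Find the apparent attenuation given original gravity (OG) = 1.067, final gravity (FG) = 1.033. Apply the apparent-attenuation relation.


AA = (OG − FG)/(OG − 1) · 100
AA = (1.067 − 1.033)/(1.067 − 1) · 100

50.7463 %


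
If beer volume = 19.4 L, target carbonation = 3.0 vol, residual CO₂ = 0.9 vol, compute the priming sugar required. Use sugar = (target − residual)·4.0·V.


sugar = (3.0 − 0.9)·4.0·19.4

162.9600 g


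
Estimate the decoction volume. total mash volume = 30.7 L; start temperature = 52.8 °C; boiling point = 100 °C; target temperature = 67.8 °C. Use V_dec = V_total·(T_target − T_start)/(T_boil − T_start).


V_dec = 30.7·(67.8 − 52.8)/(100 − 52.8)

9.7564 L


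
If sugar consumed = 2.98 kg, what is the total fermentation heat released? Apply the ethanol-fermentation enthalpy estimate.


Q = m_sugar · 590 kJ/kg
Q = 2.98 · 590

1758.2000 kJ


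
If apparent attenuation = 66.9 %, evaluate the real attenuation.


RA = AA · 0.8192
RA = 66.9 · 0.8192

54.8045 %


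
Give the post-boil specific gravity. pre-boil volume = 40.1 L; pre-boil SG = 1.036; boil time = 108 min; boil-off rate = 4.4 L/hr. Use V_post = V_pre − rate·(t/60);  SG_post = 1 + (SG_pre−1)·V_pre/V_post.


V_post = 40.1 − 4.4·(108/60) = 32.1800
SG_post = 1 + (1.036 − 1)·40.1/32.1800

1.0449


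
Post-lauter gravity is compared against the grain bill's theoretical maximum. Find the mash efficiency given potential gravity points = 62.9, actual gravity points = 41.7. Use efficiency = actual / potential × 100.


efficiency = 41.7 / 62.9 × 100

66.2957 %


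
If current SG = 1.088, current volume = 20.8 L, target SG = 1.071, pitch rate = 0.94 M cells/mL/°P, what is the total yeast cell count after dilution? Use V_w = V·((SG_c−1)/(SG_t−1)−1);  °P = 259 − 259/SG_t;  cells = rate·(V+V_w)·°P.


V_w = 20.8·((1.088−1)/(1.071−1)−1) = 4.9803
V_final = 20.8 + 4.9803 = 25.7803
°P = 259 − 259/1.071 = 17.1699
cells = 0.94·25.7803·17.1699

416.0870 billion cells


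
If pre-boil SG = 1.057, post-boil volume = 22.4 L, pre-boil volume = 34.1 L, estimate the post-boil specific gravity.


SG_post = 1 + (SG_pre − 1)·V_pre/V_post
pts_pre = (1.057 − 1)·1000 = 57.0000
pts_post = 57.0000·34.1/22.4 = 86.7723
SG_post = 1 + 86.7723/1000

1.0868


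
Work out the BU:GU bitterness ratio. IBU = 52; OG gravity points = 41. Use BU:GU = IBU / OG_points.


BU:GU = 52 / 41

1.2683


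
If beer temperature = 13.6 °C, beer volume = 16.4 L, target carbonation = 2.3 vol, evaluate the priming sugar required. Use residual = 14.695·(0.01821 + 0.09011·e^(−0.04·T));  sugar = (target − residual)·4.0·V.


residual = 14.695·(0.01821 + 0.09011·e^(−0.04·13.6)) = 1.0362
sugar = (2.3 − 1.0362)·4.0·16.4

82.9072 g


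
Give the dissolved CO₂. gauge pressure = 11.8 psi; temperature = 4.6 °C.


vols = (P + 14.695)·(0.01821 + 0.09011·e^(−0.04·T))
vols = (11.8 + 14.695)·(0.01821 + 0.09011·e^(−0.04·4.6))

2.4687 volumes


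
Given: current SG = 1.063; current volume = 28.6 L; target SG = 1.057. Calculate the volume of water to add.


V_water = V·((SG_curr − 1)/(SG_target − 1) − 1)
V_water = 28.6·((1.063 − 1)/(1.057 − 1) − 1)

3.0105 L


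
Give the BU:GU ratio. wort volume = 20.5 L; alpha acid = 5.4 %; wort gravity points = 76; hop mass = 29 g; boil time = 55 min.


U = 1.65·0.000125^(GP/1000)·(1−e^(−0.04t))/4.15;  IBU = (α/100)·m·U·1000/V;  BU:GU = IBU/GP
U = 1.65·0.000125^(76/1000)·(1−e^(−0.04·55))/4.15 = 0.1786
IBU = (5.4/100)·29·0.1786·1000/20.5 = 13.6407
BU:GU = 13.6407/76

0.1795


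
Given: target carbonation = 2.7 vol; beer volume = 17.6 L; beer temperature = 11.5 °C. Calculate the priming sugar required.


residual = 14.695·(0.01821 + 0.09011·e^(−0.04·T));  sugar = (target − residual)·4.0·V
residual = 14.695·(0.01821 + 0.09011·e^(−0.04·11.5)) = 1.1035
sugar = (2.7 − 1.1035)·4.0·17.6

112.3922 g


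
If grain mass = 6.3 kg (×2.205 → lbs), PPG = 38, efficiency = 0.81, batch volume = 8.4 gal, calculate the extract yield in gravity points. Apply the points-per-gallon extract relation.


points = lbs × PPG × eff / vol
lbs = 6.3 × 2.205 = 13.8915
points = 13.8915 × 38 × 0.81 / 8.4

50.9024 points


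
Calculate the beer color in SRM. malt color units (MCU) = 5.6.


SRM = 1.4922 · MCU^0.6859
SRM = 1.4922 · 5.6^0.6859

4.8642 SRM


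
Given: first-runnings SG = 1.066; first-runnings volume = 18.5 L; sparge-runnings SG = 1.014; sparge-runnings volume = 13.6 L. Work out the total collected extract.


total = Σ (SG_i − 1)·1000·V_i
first = (1.066 − 1)·1000·18.5 = 1221.0000
sparge = (1.014 − 1)·1000·13.6 = 190.4000
total = 1221.0000 + 190.4000

1411.4000 gravity·L


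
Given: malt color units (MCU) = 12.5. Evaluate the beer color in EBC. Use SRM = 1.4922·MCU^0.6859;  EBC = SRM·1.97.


SRM = 1.4922·12.5^0.6859 = 8.4372
EBC = 8.4372·1.97

16.6213 EBC


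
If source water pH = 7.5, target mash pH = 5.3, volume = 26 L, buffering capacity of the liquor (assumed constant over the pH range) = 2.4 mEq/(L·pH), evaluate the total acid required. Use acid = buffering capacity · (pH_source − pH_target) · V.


acid = 2.4 · (7.5 − 5.3) · 26

137.2800 mEq


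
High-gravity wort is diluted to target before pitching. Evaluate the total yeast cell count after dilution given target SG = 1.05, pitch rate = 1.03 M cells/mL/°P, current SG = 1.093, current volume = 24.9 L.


V_w = V·((SG_c−1)/(SG_t−1)−1);  °P = 259 − 259/SG_t;  cells = rate·(V+V_w)·°P
V_w = 24.9·((1.093−1)/(1.05−1)−1) = 21.4140
V_final = 24.9 + 21.4140 = 46.3140
°P = 259 − 259/1.05 = 12.3333
cells = 1.03·46.3140·12.3333

588.3422 billion cells


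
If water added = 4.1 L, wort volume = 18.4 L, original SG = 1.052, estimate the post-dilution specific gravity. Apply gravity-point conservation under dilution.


SG_new = 1 + (SG_old − 1)·V_old/(V_old + V_water)
pts = (1.052 − 1)·1000·18.4/(18.4 + 4.1) = 42.5244
SG_new = 1 + 42.5244/1000

1.0425


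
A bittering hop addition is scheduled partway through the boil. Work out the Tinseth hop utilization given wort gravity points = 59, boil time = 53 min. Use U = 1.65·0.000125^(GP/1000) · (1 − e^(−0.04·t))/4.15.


bigness = 1.65·0.000125^(59/1000) = 0.9710
boil_factor = (1 − e^(−0.04·53))/4.15 = 0.2120
U = 0.9710 · 0.2120

0.2059


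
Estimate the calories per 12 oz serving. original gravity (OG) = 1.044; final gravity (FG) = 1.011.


ABW = (OG−FG)·131.25·0.79/FG;  °P = 259 − 259/SG (for OG→OE and FG→AE);  RE = 0.1808·OE + 0.8192·AE;  Cal = (6.9·ABW + 4·(RE−0.1))·FG·3.55
ABW = (1.044 − 1.011)·131.25·0.79/1.011 = 3.3845
OE = 259 − 259/1.044 = 10.9157 °P
AE = 259 − 259/1.011 = 2.8180 °P
RE = 0.1808·10.9157 + 0.8192·2.8180 = 4.2821 °P
Cal = (6.9·3.3845 + 4·(4.2821−0.1))·1.011·3.55

143.8528 kcal


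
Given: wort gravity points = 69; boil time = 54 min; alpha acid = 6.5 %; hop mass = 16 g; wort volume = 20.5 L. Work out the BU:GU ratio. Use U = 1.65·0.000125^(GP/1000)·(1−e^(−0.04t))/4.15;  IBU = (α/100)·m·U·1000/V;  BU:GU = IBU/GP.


U = 1.65·0.000125^(69/1000)·(1−e^(−0.04·54))/4.15 = 0.1892
IBU = (6.5/100)·16·0.1892·1000/20.5 = 9.5981
BU:GU = 9.5981/69

0.1391


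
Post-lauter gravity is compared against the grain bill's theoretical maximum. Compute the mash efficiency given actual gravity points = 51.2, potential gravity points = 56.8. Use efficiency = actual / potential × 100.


efficiency = 51.2 / 56.8 × 100

90.1408 %


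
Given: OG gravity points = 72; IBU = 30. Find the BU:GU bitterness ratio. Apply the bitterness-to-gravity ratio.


BU:GU = IBU / OG_points
BU:GU = 30 / 72

0.4167


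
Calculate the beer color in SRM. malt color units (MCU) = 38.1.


SRM = 1.4922 · MCU^0.6859
SRM = 1.4922 · 38.1^0.6859

18.1211 SRM


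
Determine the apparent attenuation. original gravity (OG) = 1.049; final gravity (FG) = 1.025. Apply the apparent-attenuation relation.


AA = (OG − FG)/(OG − 1) · 100
AA = (1.049 − 1.025)/(1.049 − 1) · 100

48.9796 %


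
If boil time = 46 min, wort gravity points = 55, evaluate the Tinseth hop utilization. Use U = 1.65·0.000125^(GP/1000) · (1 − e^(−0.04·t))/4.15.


bigness = 1.65·0.000125^(55/1000) = 1.0065
boil_factor = (1 − e^(−0.04·46))/4.15 = 0.2027
U = 1.0065 · 0.2027

0.2040


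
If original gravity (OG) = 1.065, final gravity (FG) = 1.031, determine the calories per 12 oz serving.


ABW = (OG−FG)·131.25·0.79/FG;  °P = 259 − 259/SG (for OG→OE and FG→AE);  RE = 0.1808·OE + 0.8192·AE;  Cal = (6.9·ABW + 4·(RE−0.1))·FG·3.55
ABW = (1.065 − 1.031)·131.25·0.79/1.031 = 3.4194
OE = 259 − 259/1.065 = 15.8075 °P
AE = 259 − 259/1.031 = 7.7876 °P
RE = 0.1808·15.8075 + 0.8192·7.7876 = 9.2376 °P
Cal = (6.9·3.4194 + 4·(9.2376−0.1))·1.031·3.55

220.1302 kcal


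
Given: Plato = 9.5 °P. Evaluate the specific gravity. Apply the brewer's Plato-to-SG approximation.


SG = 259/(259 − P)
SG = 259/(259 − 9.5)

1.0381


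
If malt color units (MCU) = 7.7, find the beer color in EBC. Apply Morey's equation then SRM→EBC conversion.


SRM = 1.4922·MCU^0.6859;  EBC = SRM·1.97
SRM = 1.4922·7.7^0.6859 = 6.0516
EBC = 6.0516·1.97

11.9217 EBC


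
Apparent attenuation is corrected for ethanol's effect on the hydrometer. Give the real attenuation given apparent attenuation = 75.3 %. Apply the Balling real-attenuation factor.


RA = AA · 0.8192
RA = 75.3 · 0.8192

61.6858 %


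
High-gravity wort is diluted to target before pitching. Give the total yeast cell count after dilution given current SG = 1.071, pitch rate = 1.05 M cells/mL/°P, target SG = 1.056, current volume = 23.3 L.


V_w = V·((SG_c−1)/(SG_t−1)−1);  °P = 259 − 259/SG_t;  cells = rate·(V+V_w)·°P
V_w = 23.3·((1.071−1)/(1.056−1)−1) = 6.2411
V_final = 23.3 + 6.2411 = 29.5411
°P = 259 − 259/1.056 = 13.7348
cells = 1.05·29.5411·13.7348

426.0292 billion cells


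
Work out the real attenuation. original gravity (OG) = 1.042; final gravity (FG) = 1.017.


AA = (OG−FG)/(OG−1)·100;  RA = AA·0.8192
AA = (1.042 − 1.017)/(1.042 − 1)·100 = 59.5238
RA = 59.5238·0.8192

48.7619 %


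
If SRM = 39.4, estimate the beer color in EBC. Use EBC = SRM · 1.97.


EBC = 39.4 · 1.97

77.6180 EBC


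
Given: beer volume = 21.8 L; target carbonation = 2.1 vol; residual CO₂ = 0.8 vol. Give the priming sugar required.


sugar = (target − residual)·4.0·V
sugar = (2.1 − 0.8)·4.0·21.8

113.3600 g


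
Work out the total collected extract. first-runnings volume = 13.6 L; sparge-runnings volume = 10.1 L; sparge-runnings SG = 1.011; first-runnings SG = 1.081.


total = Σ (SG_i − 1)·1000·V_i
first = (1.081 − 1)·1000·13.6 = 1101.6000
sparge = (1.011 − 1)·1000·10.1 = 111.1000
total = 1101.6000 + 111.1000

1212.7000 gravity·L


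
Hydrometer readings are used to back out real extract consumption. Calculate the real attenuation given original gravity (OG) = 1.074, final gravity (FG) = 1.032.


AA = (OG−FG)/(OG−1)·100;  RA = AA·0.8192
AA = (1.074 − 1.032)/(1.074 − 1)·100 = 56.7568
RA = 56.7568·0.8192

46.4951 %


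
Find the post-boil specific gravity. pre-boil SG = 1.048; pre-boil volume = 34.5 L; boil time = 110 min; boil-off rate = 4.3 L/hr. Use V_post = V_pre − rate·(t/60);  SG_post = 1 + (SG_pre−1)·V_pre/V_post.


V_post = 34.5 − 4.3·(110/60) = 26.6167
SG_post = 1 + (1.048 − 1)·34.5/26.6167

1.0622


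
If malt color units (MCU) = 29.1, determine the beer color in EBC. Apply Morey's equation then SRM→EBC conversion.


SRM = 1.4922·MCU^0.6859;  EBC = SRM·1.97
SRM = 1.4922·29.1^0.6859 = 15.0630
EBC = 15.0630·1.97

29.6741 EBC


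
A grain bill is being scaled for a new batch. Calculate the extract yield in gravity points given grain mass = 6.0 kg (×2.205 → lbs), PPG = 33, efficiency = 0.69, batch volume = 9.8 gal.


points = lbs × PPG × eff / vol
lbs = 6.0 × 2.205 = 13.2300
points = 13.2300 × 33 × 0.69 / 9.8

30.7395 points


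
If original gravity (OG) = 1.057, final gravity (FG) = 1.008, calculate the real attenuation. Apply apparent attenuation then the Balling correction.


AA = (OG−FG)/(OG−1)·100;  RA = AA·0.8192
AA = (1.057 − 1.008)/(1.057 − 1)·100 = 85.9649
RA = 85.9649·0.8192

70.4225 %


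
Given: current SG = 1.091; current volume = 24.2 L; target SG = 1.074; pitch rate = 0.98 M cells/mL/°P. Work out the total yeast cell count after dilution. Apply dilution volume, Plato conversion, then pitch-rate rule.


V_w = V·((SG_c−1)/(SG_t−1)−1);  °P = 259 − 259/SG_t;  cells = rate·(V+V_w)·°P
V_w = 24.2·((1.091−1)/(1.074−1)−1) = 5.5595
V_final = 24.2 + 5.5595 = 29.7595
°P = 259 − 259/1.074 = 17.8454
cells = 0.98·29.7595·17.8454

520.4492 billion cells


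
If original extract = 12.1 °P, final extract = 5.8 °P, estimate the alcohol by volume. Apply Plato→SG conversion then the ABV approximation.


SG = 259/(259 − P);  ABV = (OG − FG)·131.25
OG = 259/(259 − 12.1) = 1.0490
FG = 259/(259 − 5.8) = 1.0229
ABV = (1.0490 − 1.0229)·131.25

3.4257 % ABV


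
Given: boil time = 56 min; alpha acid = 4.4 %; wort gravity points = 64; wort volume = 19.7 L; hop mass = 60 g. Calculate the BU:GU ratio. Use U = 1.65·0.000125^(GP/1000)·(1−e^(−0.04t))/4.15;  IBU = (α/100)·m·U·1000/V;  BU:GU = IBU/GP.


U = 1.65·0.000125^(64/1000)·(1−e^(−0.04·56))/4.15 = 0.1999
IBU = (4.4/100)·60·0.1999·1000/19.7 = 26.7849
BU:GU = 26.7849/64

0.4185


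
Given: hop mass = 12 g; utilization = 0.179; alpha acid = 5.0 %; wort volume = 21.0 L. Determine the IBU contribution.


IBU = (α/100)·mass·U·1000 / V
IBU = (5.0/100)·12·0.179·1000 / 21.0

5.1143 IBU


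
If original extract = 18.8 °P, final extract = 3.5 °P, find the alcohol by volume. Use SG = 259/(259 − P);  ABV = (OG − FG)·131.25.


OG = 259/(259 − 18.8) = 1.0783
FG = 259/(259 − 3.5) = 1.0137
ABV = (1.0783 − 1.0137)·131.25

8.4747 % ABV


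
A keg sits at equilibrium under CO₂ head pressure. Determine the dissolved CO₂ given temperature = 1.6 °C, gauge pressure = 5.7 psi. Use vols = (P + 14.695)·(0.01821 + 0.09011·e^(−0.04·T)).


vols = (5.7 + 14.695)·(0.01821 + 0.09011·e^(−0.04·1.6))

2.0953 volumes


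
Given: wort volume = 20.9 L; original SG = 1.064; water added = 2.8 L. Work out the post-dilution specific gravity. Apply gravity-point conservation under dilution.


SG_new = 1 + (SG_old − 1)·V_old/(V_old + V_water)
pts = (1.064 − 1)·1000·20.9/(20.9 + 2.8) = 56.4388
SG_new = 1 + 56.4388/1000

1.0564


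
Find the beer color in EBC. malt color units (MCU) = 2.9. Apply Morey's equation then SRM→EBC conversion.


SRM = 1.4922·MCU^0.6859;  EBC = SRM·1.97
SRM = 1.4922·2.9^0.6859 = 3.0973
EBC = 3.0973·1.97

6.1017 EBC


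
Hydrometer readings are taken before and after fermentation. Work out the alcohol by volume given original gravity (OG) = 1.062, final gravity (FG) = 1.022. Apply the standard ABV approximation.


ABV = (OG − FG) · 131.25
ABV = (1.062 − 1.022) · 131.25

5.2500 % ABV


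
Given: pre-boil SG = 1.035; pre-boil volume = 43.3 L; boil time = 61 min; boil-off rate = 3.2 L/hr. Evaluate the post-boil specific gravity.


V_post = V_pre − rate·(t/60);  SG_post = 1 + (SG_pre−1)·V_pre/V_post
V_post = 43.3 − 3.2·(61/60) = 40.0467
SG_post = 1 + (1.035 − 1)·43.3/40.0467

1.0378


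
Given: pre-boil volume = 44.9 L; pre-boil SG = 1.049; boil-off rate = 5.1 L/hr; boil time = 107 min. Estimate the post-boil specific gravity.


V_post = V_pre − rate·(t/60);  SG_post = 1 + (SG_pre−1)·V_pre/V_post
V_post = 44.9 − 5.1·(107/60) = 35.8050
SG_post = 1 + (1.049 − 1)·44.9/35.8050

1.0614


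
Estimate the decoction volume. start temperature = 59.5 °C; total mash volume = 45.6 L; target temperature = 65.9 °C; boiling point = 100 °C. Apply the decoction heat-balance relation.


V_dec = V_total·(T_target − T_start)/(T_boil − T_start)
V_dec = 45.6·(65.9 − 59.5)/(100 − 59.5)

7.2059 L


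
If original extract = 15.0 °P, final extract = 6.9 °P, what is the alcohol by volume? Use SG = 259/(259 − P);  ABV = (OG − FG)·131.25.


OG = 259/(259 − 15.0) = 1.0615
FG = 259/(259 − 6.9) = 1.0274
ABV = (1.0615 − 1.0274)·131.25

4.4763 % ABV


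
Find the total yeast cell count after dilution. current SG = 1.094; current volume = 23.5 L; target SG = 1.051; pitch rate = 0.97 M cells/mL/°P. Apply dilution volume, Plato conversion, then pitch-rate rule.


V_w = V·((SG_c−1)/(SG_t−1)−1);  °P = 259 − 259/SG_t;  cells = rate·(V+V_w)·°P
V_w = 23.5·((1.094−1)/(1.051−1)−1) = 19.8137
V_final = 23.5 + 19.8137 = 43.3137
°P = 259 − 259/1.051 = 12.5680
cells = 0.97·43.3137·12.5680

528.0372 billion cells


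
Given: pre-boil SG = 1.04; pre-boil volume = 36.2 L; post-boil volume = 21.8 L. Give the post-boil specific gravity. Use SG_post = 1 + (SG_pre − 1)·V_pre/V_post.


pts_pre = (1.04 − 1)·1000 = 40.0000
pts_post = 40.0000·36.2/21.8 = 66.4220
SG_post = 1 + 66.4220/1000

1.0664


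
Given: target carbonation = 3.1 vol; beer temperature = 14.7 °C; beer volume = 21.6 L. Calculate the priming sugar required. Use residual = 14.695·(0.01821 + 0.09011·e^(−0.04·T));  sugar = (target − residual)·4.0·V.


residual = 14.695·(0.01821 + 0.09011·e^(−0.04·14.7)) = 1.0031
sugar = (3.1 − 1.0031)·4.0·21.6

181.1733 g


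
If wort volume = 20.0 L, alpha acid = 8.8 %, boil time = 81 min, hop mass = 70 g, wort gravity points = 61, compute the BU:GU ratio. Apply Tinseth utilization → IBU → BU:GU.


U = 1.65·0.000125^(GP/1000)·(1−e^(−0.04t))/4.15;  IBU = (α/100)·m·U·1000/V;  BU:GU = IBU/GP
U = 1.65·0.000125^(61/1000)·(1−e^(−0.04·81))/4.15 = 0.2208
IBU = (8.8/100)·70·0.2208·1000/20.0 = 68.0060
BU:GU = 68.0060/61

1.1149


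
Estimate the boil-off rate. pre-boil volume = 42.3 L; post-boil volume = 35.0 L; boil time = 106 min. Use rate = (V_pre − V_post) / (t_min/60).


rate = (42.3 − 35.0) / (106/60)

4.1321 L/hr


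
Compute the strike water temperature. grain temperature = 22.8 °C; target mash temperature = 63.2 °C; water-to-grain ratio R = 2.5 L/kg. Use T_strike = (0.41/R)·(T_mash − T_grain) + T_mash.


T_strike = (0.41/2.5)·(63.2 − 22.8) + 63.2

69.8256 °C


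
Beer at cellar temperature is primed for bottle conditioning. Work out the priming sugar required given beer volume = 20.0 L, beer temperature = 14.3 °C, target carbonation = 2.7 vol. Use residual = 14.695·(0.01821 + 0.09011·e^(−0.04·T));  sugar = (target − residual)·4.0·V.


residual = 14.695·(0.01821 + 0.09011·e^(−0.04·14.3)) = 1.0149
sugar = (2.7 − 1.0149)·4.0·20.0

134.8040 g


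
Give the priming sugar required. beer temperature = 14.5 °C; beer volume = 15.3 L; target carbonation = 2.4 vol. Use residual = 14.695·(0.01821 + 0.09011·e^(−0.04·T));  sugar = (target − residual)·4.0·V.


residual = 14.695·(0.01821 + 0.09011·e^(−0.04·14.5)) = 1.0090
sugar = (2.4 − 1.0090)·4.0·15.3

85.1295 g


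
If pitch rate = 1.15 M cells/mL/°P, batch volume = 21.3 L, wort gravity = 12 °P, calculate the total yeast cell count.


cells (billions) = rate · V_L · °P
cells = 1.15 · 21.3 · 12

293.9400 billion cells


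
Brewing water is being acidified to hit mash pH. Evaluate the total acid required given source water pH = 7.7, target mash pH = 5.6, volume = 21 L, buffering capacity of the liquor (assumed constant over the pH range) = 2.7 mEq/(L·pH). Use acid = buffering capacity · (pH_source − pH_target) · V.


acid = 2.7 · (7.7 − 5.6) · 21

119.0700 mEq


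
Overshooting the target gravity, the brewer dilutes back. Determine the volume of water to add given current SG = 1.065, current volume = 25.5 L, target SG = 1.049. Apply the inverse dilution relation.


V_water = V·((SG_curr − 1)/(SG_target − 1) − 1)
V_water = 25.5·((1.065 − 1)/(1.049 − 1) − 1)

8.3265 L


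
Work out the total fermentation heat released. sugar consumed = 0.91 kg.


Q = m_sugar · 590 kJ/kg
Q = 0.91 · 590

536.9000 kJ


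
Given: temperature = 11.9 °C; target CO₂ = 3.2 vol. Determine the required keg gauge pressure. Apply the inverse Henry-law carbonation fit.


psi = vols/(0.01821 + 0.09011·e^(−0.04·T)) − 14.695
psi = 3.2/(0.01821 + 0.09011·e^(−0.04·11.9)) − 14.695

28.4363 psi


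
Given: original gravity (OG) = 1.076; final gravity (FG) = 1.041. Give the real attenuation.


AA = (OG−FG)/(OG−1)·100;  RA = AA·0.8192
AA = (1.076 − 1.041)/(1.076 − 1)·100 = 46.0526
RA = 46.0526·0.8192

37.7263 %


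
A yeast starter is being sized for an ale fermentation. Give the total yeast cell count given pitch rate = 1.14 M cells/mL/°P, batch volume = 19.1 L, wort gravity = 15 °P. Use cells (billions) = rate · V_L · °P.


cells = 1.14 · 19.1 · 15

326.6100 billion cells


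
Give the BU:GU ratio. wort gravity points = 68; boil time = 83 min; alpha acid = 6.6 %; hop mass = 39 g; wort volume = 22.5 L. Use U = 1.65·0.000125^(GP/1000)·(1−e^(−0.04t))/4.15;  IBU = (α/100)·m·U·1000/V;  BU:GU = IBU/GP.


U = 1.65·0.000125^(68/1000)·(1−e^(−0.04·83))/4.15 = 0.2080
IBU = (6.6/100)·39·0.2080·1000/22.5 = 23.7936
BU:GU = 23.7936/68

0.3499


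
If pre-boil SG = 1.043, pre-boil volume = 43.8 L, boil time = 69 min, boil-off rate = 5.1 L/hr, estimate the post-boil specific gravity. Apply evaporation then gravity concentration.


V_post = V_pre − rate·(t/60);  SG_post = 1 + (SG_pre−1)·V_pre/V_post
V_post = 43.8 − 5.1·(69/60) = 37.9350
SG_post = 1 + (1.043 − 1)·43.8/37.9350

1.0496


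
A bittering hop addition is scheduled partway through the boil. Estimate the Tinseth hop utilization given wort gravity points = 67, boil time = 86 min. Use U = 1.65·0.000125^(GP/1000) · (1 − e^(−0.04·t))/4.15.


bigness = 1.65·0.000125^(67/1000) = 0.9036
boil_factor = (1 − e^(−0.04·86))/4.15 = 0.2332
U = 0.9036 · 0.2332

0.2108


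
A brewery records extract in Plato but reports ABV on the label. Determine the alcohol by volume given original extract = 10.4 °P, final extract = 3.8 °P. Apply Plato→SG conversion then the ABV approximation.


SG = 259/(259 − P);  ABV = (OG − FG)·131.25
OG = 259/(259 − 10.4) = 1.0418
FG = 259/(259 − 3.8) = 1.0149
ABV = (1.0418 − 1.0149)·131.25

3.5364 % ABV


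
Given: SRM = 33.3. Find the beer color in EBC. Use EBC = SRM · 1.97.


EBC = 33.3 · 1.97

65.6010 EBC


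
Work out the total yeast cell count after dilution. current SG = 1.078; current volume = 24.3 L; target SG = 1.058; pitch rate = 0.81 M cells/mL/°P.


V_w = V·((SG_c−1)/(SG_t−1)−1);  °P = 259 − 259/SG_t;  cells = rate·(V+V_w)·°P
V_w = 24.3·((1.078−1)/(1.058−1)−1) = 8.3793
V_final = 24.3 + 8.3793 = 32.6793
°P = 259 − 259/1.058 = 14.1985
cells = 0.81·32.6793·14.1985

375.8374 billion cells


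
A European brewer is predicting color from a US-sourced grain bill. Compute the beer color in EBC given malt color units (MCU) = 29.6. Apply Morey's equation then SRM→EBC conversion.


SRM = 1.4922·MCU^0.6859;  EBC = SRM·1.97
SRM = 1.4922·29.6^0.6859 = 15.2400
EBC = 15.2400·1.97

30.0229 EBC


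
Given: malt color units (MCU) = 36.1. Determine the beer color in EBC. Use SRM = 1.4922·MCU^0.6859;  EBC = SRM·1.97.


SRM = 1.4922·36.1^0.6859 = 17.4631
EBC = 17.4631·1.97

34.4023 EBC


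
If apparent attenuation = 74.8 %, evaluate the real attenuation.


RA = AA · 0.8192
RA = 74.8 · 0.8192

61.2762 %


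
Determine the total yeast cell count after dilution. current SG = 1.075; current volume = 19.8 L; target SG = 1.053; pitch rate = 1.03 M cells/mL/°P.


V_w = V·((SG_c−1)/(SG_t−1)−1);  °P = 259 − 259/SG_t;  cells = rate·(V+V_w)·°P
V_w = 19.8·((1.075−1)/(1.053−1)−1) = 8.2189
V_final = 19.8 + 8.2189 = 28.0189
°P = 259 − 259/1.053 = 13.0361
cells = 1.03·28.0189·13.0361

376.2141 billion cells


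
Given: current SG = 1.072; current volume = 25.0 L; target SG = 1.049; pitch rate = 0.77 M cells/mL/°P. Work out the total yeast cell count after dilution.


V_w = V·((SG_c−1)/(SG_t−1)−1);  °P = 259 − 259/SG_t;  cells = rate·(V+V_w)·°P
V_w = 25.0·((1.072−1)/(1.049−1)−1) = 11.7347
V_final = 25.0 + 11.7347 = 36.7347
°P = 259 − 259/1.049 = 12.0982
cells = 0.77·36.7347·12.0982

342.2059 billion cells


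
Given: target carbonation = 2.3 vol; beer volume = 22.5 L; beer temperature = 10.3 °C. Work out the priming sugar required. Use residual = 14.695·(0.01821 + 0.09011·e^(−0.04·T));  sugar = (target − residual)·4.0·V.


residual = 14.695·(0.01821 + 0.09011·e^(−0.04·10.3)) = 1.1446
sugar = (2.3 − 1.1446)·4.0·22.5

103.9839 g


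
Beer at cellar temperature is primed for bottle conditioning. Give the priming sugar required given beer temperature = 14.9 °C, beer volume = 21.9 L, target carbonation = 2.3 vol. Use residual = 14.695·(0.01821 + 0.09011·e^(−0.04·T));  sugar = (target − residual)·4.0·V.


residual = 14.695·(0.01821 + 0.09011·e^(−0.04·14.9)) = 0.9972
sugar = (2.3 − 0.9972)·4.0·21.9

114.1229 g


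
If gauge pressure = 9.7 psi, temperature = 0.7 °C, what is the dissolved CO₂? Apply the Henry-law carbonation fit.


vols = (P + 14.695)·(0.01821 + 0.09011·e^(−0.04·T))
vols = (9.7 + 14.695)·(0.01821 + 0.09011·e^(−0.04·0.7))

2.5818 volumes


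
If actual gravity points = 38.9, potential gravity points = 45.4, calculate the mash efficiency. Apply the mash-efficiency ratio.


efficiency = actual / potential × 100
efficiency = 38.9 / 45.4 × 100

85.6828 %


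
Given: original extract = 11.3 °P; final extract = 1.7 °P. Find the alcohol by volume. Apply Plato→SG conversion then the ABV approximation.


SG = 259/(259 − P);  ABV = (OG − FG)·131.25
OG = 259/(259 − 11.3) = 1.0456
FG = 259/(259 − 1.7) = 1.0066
ABV = (1.0456 − 1.0066)·131.25

5.1204 % ABV


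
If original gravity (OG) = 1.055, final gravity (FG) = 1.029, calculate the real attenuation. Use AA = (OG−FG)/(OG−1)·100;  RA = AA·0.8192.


AA = (1.055 − 1.029)/(1.055 − 1)·100 = 47.2727
RA = 47.2727·0.8192

38.7258 %
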